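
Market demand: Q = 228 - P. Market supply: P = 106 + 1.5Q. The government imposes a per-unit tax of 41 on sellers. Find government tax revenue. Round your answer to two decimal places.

Rewriting demand in inverse form: P = 228 - Q.
Pre-tax equilibrium: 228 - Q = 106 + 1.5Q gives Q* = 48.8, P* = 179.2.
With the tax, sellers need 41 more per unit: 228 - Q = 106 + 1.5Q + 41, so Q_t = 32.4. Buyers pay P_b = 195.6; sellers receive P_s = P_b - 41 = 154.6.
Tax revenue = t x Q_t = 41 x 32.4 = 1328.4.

1328.40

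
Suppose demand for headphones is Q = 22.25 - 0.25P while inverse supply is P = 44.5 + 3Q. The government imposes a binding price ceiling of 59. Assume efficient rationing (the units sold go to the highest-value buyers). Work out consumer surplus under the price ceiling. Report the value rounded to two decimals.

Rewriting demand in inverse form: P = 89 - 4Q.
Free-market equilibrium: 89 - 4Q = 44.5 + 3Q gives Q* = 6.3571, P* = 63.5714.
At P = 59, sellers supply (59 - 44.5)/3 = 4.8333 while buyers want more, so the quantity traded is 4.8333 at price 59.
The demand price at Q = 4.8333 is 69.6667. CS is the trapezoid between demand and 59 over [0, 4.8333]: (1/2)[(89 - 59) + (69.6667 - 59)](4.8333) = 98.2778.

98.28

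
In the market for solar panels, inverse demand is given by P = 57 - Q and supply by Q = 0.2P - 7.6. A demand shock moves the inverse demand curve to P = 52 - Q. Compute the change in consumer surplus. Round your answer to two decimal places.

-2.29

Rewriting supply in inverse form: P = 38 + 5Q.
Initial equilibrium: Q_0 = 3.1667, P_0 = 53.8333; CS_0 = (1/2)(3.1667)(3.1667) = 5.0139, PS_0 = (1/2)(3.1667)(15.8333) = 25.0694.
New equilibrium: 52 - Q = 38 + 5Q gives Q_1 = 2.3333, P_1 = 49.6667; CS_1 = 2.7222, PS_1 = 13.6111.
Change in consumer surplus = 2.7222 - 5.0139 = -2.2917.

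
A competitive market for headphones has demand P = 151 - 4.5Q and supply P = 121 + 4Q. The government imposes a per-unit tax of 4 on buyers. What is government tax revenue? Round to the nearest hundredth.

12.24

Without the tax, 151 - 4.5Q = 121 + 4Q so Q* = 3.5294 and P* = 135.1176.
With the tax, buyers' net willingness to pay falls by 4: (151 - 4) - 4.5Q = 121 + 4Q, so Q_t = 3.0588. Buyers pay P_b = 137.2353; sellers receive P_s = P_b - 4 = 133.2353.
Revenue is the tax times quantity traded: 4 x 3.0588 = 12.2353.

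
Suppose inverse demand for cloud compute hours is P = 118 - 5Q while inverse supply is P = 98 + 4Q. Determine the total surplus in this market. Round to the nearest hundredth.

22.22

Setting demand equal to supply, 20 = 9Q, so Q* = 2.2222 and P* = 106.8889.
Total surplus is the full triangle between the curves from 0 to Q*: (1/2)(2.2222)(118 - 98) = 22.2222.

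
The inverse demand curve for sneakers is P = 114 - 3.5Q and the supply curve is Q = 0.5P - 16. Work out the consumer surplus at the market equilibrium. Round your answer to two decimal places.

Rewriting supply in inverse form: P = 32 + 2Q.
Equilibrium: 114 - 3.5Q = 32 + 2Q, so Q* = 14.9091 and P* = 61.8182.
Consumer surplus is the triangle under demand above P*: (1/2)(14.9091)(114 - 61.8182) = (1/2)(14.9091)(52.1818) = 388.9917.

388.99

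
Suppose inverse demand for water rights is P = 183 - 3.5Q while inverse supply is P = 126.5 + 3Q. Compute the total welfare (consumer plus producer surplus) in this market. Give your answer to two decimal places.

Equilibrium: 183 - 3.5Q = 126.5 + 3Q, so Q* = 8.6923 and P* = 152.5769.
Total surplus is the full triangle between the curves from 0 to Q*: (1/2)(8.6923)(183 - 126.5) = 245.5577.

245.56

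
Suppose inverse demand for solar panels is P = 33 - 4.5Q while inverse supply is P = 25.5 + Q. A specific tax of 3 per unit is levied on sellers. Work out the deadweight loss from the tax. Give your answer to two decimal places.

0.82

Without the tax, 33 - 4.5Q = 25.5 + Q so Q* = 1.3636 and P* = 26.8636.
With the tax, sellers need 3 more per unit: 33 - 4.5Q = 25.5 + Q + 3, so Q_t = 0.8182. Buyers pay P_b = 29.3182; sellers receive P_s = P_b - 3 = 26.3182.
Deadweight loss is the triangle between the curves from Q_t to Q*: (1/2)(1.3636 - 0.8182)(3) = 0.8182.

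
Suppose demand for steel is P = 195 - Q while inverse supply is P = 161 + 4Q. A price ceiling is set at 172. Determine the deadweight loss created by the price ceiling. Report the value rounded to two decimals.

Free-market equilibrium: 195 - Q = 161 + 4Q gives Q* = 6.8, P* = 188.2.
At the ceiling price 172, quantity supplied is (172 - 161)/4 = 2.75; supply is the short side, so Q = 2.75 trades at P = 172.
At Q = 2.75 the demand price is 192.25 and the supply price is 172. Deadweight loss is the triangle between the curves from 2.75 to 6.8: (1/2)(192.25 - 172)(6.8 - 2.75) = 41.0063.

41.01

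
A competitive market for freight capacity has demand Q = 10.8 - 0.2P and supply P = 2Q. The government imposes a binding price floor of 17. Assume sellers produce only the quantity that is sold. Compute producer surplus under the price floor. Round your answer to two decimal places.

Rewriting demand in inverse form: P = 54 - 5Q.
Free-market equilibrium: 54 - 5Q = 2Q gives Q* = 7.7143, P* = 15.4286.
At P = 17, buyers demand (54 - 17)/5 = 7.4 while sellers would supply more, so the quantity traded is 7.4 at price 17.
The supply price at Q = 7.4 is 14.8. PS is the trapezoid between 17 and supply over [0, 7.4]: (1/2)[(17 - 0) + (17 - 14.8)](7.4) = 71.04.

71.04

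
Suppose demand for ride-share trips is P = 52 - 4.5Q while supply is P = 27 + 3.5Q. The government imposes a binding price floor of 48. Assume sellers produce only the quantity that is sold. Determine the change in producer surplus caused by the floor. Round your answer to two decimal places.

0.19

Without the control, 52 - 4.5Q = 27 + 3.5Q so Q* = 3.125 and P* = 37.9375.
At the floor price 48, quantity demanded is (52 - 48)/4.5 = 0.8889; demand is the short side, so Q = 0.8889 trades at P = 48.
PS goes from (1/2)(3.125)(10.9375) = 17.0898 to 17.284 (computed as (48 - 27)(0.8889) - (1/2)(3.5)(0.8889)^2), a change of 0.1941.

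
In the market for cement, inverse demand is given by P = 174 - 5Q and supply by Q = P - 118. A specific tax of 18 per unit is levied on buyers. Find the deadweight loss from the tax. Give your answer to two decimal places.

Rewriting supply in inverse form: P = 118 + Q.
Without the tax, 174 - 5Q = 118 + Q so Q* = 9.3333 and P* = 127.3333.
A tax on buyers shifts demand down by 18: (174 - 18) - 5Q = 118 + Q, so Q_t = 6.3333. Buyers pay P_b = 142.3333; sellers receive P_s = P_b - 18 = 124.3333.
Deadweight loss is the triangle between the curves from Q_t to Q*: (1/2)(9.3333 - 6.3333)(18) = 27.

27.00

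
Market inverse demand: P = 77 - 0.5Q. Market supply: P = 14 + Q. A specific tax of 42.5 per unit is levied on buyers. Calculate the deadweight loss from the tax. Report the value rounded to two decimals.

Without the tax, 77 - 0.5Q = 14 + Q so Q* = 42 and P* = 56.
With the tax, buyers' net willingness to pay falls by 42.5: (77 - 42.5) - 0.5Q = 14 + Q, so Q_t = 13.6667. Buyers pay P_b = 70.1667; sellers receive P_s = P_b - 42.5 = 27.6667.
The welfare triangle lost has base Q* - Q_t = 28.3333 and height t = 42.5, so DWL = (1/2)(28.3333)(42.5) = 602.0833.

602.08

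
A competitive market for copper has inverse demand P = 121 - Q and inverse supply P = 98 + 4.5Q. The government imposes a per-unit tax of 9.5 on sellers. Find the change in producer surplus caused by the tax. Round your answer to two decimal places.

-25.79

Pre-tax equilibrium: 121 - Q = 98 + 4.5Q gives Q* = 4.1818, P* = 116.8182.
With the tax, sellers need 9.5 more per unit: 121 - Q = 98 + 4.5Q + 9.5, so Q_t = 2.4545. Buyers pay P_b = 118.5455; sellers receive P_s = P_b - 9.5 = 109.0455.
Producers lose the trapezoid between P_s and P* out to Q_t plus the triangle from Q_t to Q*: change in PS = 13.5558 - 39.3471 = -25.7913.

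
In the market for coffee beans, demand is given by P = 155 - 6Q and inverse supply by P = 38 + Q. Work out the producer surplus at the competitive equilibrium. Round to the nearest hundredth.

Set 155 - 6Q = 38 + Q, which gives 117 = 7Q, so Q* = 16.7143 and P* = 155 - 6(16.7143) = 54.7143.
PS is the area between P* and the supply curve from 0 to Q*: (1/2)(16.7143)(16.7143) = 139.6837.

139.68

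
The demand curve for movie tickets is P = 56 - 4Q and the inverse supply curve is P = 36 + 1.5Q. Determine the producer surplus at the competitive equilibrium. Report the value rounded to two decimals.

Setting demand equal to supply, 20 = 5.5Q, so Q* = 3.6364 and P* = 41.4545.
The supply curve's price intercept is 36, so PS = (1/2)(Q*)(P* - 36) = (1/2)(3.6364)(5.4545) = 9.9174.

9.92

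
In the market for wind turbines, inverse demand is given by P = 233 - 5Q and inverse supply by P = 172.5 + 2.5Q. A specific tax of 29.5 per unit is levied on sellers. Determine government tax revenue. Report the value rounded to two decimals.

121.93

Pre-tax equilibrium: 233 - 5Q = 172.5 + 2.5Q gives Q* = 8.0667, P* = 192.6667.
With the tax, sellers need 29.5 more per unit: 233 - 5Q = 172.5 + 2.5Q + 29.5, so Q_t = 4.1333. Buyers pay P_b = 212.3333; sellers receive P_s = P_b - 29.5 = 182.8333.
Tax revenue = t x Q_t = 29.5 x 4.1333 = 121.9333.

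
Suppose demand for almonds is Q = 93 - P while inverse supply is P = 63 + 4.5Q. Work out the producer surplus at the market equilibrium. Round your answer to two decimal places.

Rewriting demand in inverse form: P = 93 - Q.
Setting demand equal to supply, 30 = 5.5Q, so Q* = 5.4545 and P* = 87.5455.
Producer surplus is the triangle above supply below P*: (1/2)(5.4545)(87.5455 - 63) = (1/2)(5.4545)(24.5455) = 66.9421.

66.94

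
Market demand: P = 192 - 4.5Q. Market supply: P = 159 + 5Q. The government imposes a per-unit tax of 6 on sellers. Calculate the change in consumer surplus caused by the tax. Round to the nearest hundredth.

Without the tax, 192 - 4.5Q = 159 + 5Q so Q* = 3.4737 and P* = 176.3684.
A tax on sellers shifts supply up by 6: 192 - 4.5Q = 159 + 5Q + 6, so Q_t = 2.8421. Buyers pay P_b = 179.2105; sellers receive P_s = P_b - 6 = 173.2105.
Consumers lose the trapezoid between P* and P_b out to Q_t plus the triangle from Q_t to Q*: change in CS = 18.1745 - 27.1496 = -8.9751.

-8.98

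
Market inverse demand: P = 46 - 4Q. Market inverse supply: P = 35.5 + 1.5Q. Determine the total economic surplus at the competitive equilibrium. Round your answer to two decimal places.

10.02

Set 46 - 4Q = 35.5 + 1.5Q, which gives 10.5 = 5.5Q, so Q* = 1.9091 and P* = 46 - 4(1.9091) = 38.3636.
CS = (1/2)(1.9091)(7.6364) = 7.2893 and PS = (1/2)(1.9091)(2.8636) = 2.7335, so total surplus = 10.0227.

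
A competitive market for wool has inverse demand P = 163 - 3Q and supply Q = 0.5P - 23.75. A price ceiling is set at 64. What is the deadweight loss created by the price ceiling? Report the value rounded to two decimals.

551.31

Rewriting supply in inverse form: P = 47.5 + 2Q.
Free-market equilibrium: 163 - 3Q = 47.5 + 2Q gives Q* = 23.1, P* = 93.7.
At P = 64, sellers supply (64 - 47.5)/2 = 8.25 while buyers want more, so the quantity traded is 8.25 at price 64.
The lost-trades triangle has base Q* - 8.25 = 14.85 and height equal to the gap between the curves at Q = 8.25, which is 138.25 - 64 = 74.25. DWL = (1/2)(14.85)(74.25) = 551.3062.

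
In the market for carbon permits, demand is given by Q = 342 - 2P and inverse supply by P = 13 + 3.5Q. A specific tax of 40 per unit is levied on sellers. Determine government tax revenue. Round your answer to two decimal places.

1180.00

Rewriting demand in inverse form: P = 171 - 0.5Q.
Pre-tax equilibrium: 171 - 0.5Q = 13 + 3.5Q gives Q* = 39.5, P* = 151.25.
A tax on sellers shifts supply up by 40: 171 - 0.5Q = 13 + 3.5Q + 40, so Q_t = 29.5. Buyers pay P_b = 156.25; sellers receive P_s = P_b - 40 = 116.25.
Tax revenue = t x Q_t = 40 x 29.5 = 1180.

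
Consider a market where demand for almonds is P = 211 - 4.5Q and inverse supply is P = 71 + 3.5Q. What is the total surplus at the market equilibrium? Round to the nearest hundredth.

1225.00

Set 211 - 4.5Q = 71 + 3.5Q, which gives 140 = 8Q, so Q* = 17.5 and P* = 211 - 4.5(17.5) = 132.25.
Total surplus is the full triangle between the curves from 0 to Q*: (1/2)(17.5)(211 - 71) = 1225.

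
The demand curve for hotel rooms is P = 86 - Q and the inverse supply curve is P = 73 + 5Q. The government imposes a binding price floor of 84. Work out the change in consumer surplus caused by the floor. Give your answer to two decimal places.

-0.35

Free-market equilibrium: 86 - Q = 73 + 5Q gives Q* = 2.1667, P* = 83.8333.
At P = 84, buyers demand (86 - 84)/1 = 2 while sellers would supply more, so the quantity traded is 2 at price 84.
CS goes from (1/2)(2.1667)(2.1667) = 2.3472 to 2 (computed as (86 - 84)(2) - (1/2)(1)(2)^2), a change of -0.3472.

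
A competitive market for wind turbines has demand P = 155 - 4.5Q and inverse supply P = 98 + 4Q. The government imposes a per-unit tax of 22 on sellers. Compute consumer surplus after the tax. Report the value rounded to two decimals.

Pre-tax equilibrium: 155 - 4.5Q = 98 + 4Q gives Q* = 6.7059, P* = 124.8235.
With the tax, sellers need 22 more per unit: 155 - 4.5Q = 98 + 4Q + 22, so Q_t = 4.1176. Buyers pay P_b = 136.4706; sellers receive P_s = P_b - 22 = 114.4706.
CS = (1/2)(Q_t)(155 - P_b) = (1/2)(4.1176)(18.5294) = 38.1488.

38.15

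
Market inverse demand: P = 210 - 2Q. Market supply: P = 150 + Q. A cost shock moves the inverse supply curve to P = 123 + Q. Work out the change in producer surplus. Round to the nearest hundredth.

220.50

Initial equilibrium: Q_0 = 20, P_0 = 170; CS_0 = (1/2)(20)(40) = 400, PS_0 = (1/2)(20)(20) = 200.
New equilibrium: 210 - 2Q = 123 + Q gives Q_1 = 29, P_1 = 152; CS_1 = 841, PS_1 = 420.5.
Change in producer surplus = 420.5 - 200 = 220.5.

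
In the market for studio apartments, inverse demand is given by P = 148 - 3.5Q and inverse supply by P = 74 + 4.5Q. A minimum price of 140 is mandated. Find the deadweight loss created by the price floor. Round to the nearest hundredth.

Free-market equilibrium: 148 - 3.5Q = 74 + 4.5Q gives Q* = 9.25, P* = 115.625.
At P = 140, buyers demand (148 - 140)/3.5 = 2.2857 while sellers would supply more, so the quantity traded is 2.2857 at price 140.
At Q = 2.2857 the demand price is 140 and the supply price is 84.2857. Deadweight loss is the triangle between the curves from 2.2857 to 9.25: (1/2)(140 - 84.2857)(9.25 - 2.2857) = 194.0051.

194.01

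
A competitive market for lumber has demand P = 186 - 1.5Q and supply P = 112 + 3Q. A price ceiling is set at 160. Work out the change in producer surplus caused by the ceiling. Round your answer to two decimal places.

Free-market equilibrium: 186 - 1.5Q = 112 + 3Q gives Q* = 16.4444, P* = 161.3333.
At P = 160, sellers supply (160 - 112)/3 = 16 while buyers want more, so the quantity traded is 16 at price 160.
PS goes from (1/2)(16.4444)(49.3333) = 405.6296 to 384 (computed as (160 - 112)(16) - (1/2)(3)(16)^2), a change of -21.6296.

-21.63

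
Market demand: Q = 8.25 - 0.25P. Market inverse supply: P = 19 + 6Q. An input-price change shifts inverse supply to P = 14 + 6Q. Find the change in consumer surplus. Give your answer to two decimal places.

Rewriting demand in inverse form: P = 33 - 4Q.
Initial equilibrium: Q_0 = 1.4, P_0 = 27.4; CS_0 = (1/2)(1.4)(5.6) = 3.92, PS_0 = (1/2)(1.4)(8.4) = 5.88.
New equilibrium: 33 - 4Q = 14 + 6Q gives Q_1 = 1.9, P_1 = 25.4; CS_1 = 7.22, PS_1 = 10.83.
Change in consumer surplus = 7.22 - 3.92 = 3.3.

3.30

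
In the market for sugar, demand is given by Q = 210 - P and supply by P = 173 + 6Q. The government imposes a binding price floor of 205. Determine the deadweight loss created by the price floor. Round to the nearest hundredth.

0.29

Rewriting demand in inverse form: P = 210 - Q.
Without the control, 210 - Q = 173 + 6Q so Q* = 5.2857 and P* = 204.7143.
At the floor price 205, quantity demanded is (210 - 205)/1 = 5; demand is the short side, so Q = 5 trades at P = 205.
The lost-trades triangle has base Q* - 5 = 0.2857 and height equal to the gap between the curves at Q = 5, which is 205 - 203 = 2. DWL = (1/2)(0.2857)(2) = 0.2857.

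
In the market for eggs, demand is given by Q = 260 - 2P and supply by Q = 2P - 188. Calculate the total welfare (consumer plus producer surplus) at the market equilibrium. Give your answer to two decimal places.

Rewriting demand in inverse form: P = 130 - 0.5Q.
Rewriting supply in inverse form: P = 94 + 0.5Q.
Equilibrium: 130 - 0.5Q = 94 + 0.5Q, so Q* = 36 and P* = 112.
CS = (1/2)(36)(18) = 324 and PS = (1/2)(36)(18) = 324, so total surplus = 648.

648.00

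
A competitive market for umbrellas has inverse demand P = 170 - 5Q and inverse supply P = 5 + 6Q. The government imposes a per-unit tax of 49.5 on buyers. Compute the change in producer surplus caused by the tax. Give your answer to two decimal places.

-344.25

Without the tax, 170 - 5Q = 5 + 6Q so Q* = 15 and P* = 95.
With the tax, buyers' net willingness to pay falls by 49.5: (170 - 49.5) - 5Q = 5 + 6Q, so Q_t = 10.5. Buyers pay P_b = 117.5; sellers receive P_s = P_b - 49.5 = 68.
Producers lose the trapezoid between P_s and P* out to Q_t plus the triangle from Q_t to Q*: change in PS = 330.75 - 675 = -344.25.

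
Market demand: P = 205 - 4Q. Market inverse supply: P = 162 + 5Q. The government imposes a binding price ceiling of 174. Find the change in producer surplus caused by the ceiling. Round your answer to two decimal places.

Without the control, 205 - 4Q = 162 + 5Q so Q* = 4.7778 and P* = 185.8889.
At the ceiling price 174, quantity supplied is (174 - 162)/5 = 2.4; supply is the short side, so Q = 2.4 trades at P = 174.
PS goes from (1/2)(4.7778)(23.8889) = 57.0679 to 14.4 (computed as (174 - 162)(2.4) - (1/2)(5)(2.4)^2), a change of -42.6679.

-42.67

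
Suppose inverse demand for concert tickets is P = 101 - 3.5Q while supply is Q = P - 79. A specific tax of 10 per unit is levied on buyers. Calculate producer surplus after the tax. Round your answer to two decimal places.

Rewriting supply in inverse form: P = 79 + Q.
Without the tax, 101 - 3.5Q = 79 + Q so Q* = 4.8889 and P* = 83.8889.
A tax on buyers shifts demand down by 10: (101 - 10) - 3.5Q = 79 + Q, so Q_t = 2.6667. Buyers pay P_b = 91.6667; sellers receive P_s = P_b - 10 = 81.6667.
PS = (1/2)(Q_t)(P_s - 79) = (1/2)(2.6667)(2.6667) = 3.5556.

3.56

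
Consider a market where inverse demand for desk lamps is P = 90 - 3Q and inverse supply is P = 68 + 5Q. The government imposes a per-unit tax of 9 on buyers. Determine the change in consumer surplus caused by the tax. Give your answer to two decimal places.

Pre-tax equilibrium: 90 - 3Q = 68 + 5Q gives Q* = 2.75, P* = 81.75.
A tax on buyers shifts demand down by 9: (90 - 9) - 3Q = 68 + 5Q, so Q_t = 1.625. Buyers pay P_b = 85.125; sellers receive P_s = P_b - 9 = 76.125.
CS falls from (1/2)(2.75)(8.25) = 11.3438 to (1/2)(1.625)(4.875) = 3.9609, a change of -7.3828.

-7.38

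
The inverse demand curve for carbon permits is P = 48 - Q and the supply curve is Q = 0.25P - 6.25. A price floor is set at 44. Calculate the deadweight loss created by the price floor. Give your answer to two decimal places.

Rewriting supply in inverse form: P = 25 + 4Q.
Free-market equilibrium: 48 - Q = 25 + 4Q gives Q* = 4.6, P* = 43.4.
At the floor price 44, quantity demanded is (48 - 44)/1 = 4; demand is the short side, so Q = 4 trades at P = 44.
At Q = 4 the demand price is 44 and the supply price is 41. Deadweight loss is the triangle between the curves from 4 to 4.6: (1/2)(44 - 41)(4.6 - 4) = 0.9.

0.90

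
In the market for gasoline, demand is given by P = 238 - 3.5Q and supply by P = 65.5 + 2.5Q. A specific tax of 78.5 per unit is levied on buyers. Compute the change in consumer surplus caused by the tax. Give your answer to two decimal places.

-1016.96

Without the tax, 238 - 3.5Q = 65.5 + 2.5Q so Q* = 28.75 and P* = 137.375.
With the tax, buyers' net willingness to pay falls by 78.5: (238 - 78.5) - 3.5Q = 65.5 + 2.5Q, so Q_t = 15.6667. Buyers pay P_b = 183.1667; sellers receive P_s = P_b - 78.5 = 104.6667.
CS falls from (1/2)(28.75)(100.625) = 1446.4844 to (1/2)(15.6667)(54.8333) = 429.5278, a change of -1016.9566.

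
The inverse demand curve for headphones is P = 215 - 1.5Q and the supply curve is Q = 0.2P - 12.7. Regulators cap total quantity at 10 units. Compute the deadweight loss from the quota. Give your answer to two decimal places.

Rewriting supply in inverse form: P = 63.5 + 5Q.
Without the quota, 215 - 1.5Q = 63.5 + 5Q gives Q* = 23.3077.
At Q = 10 the demand price is 215 - 1.5(10) = 200 and the supply price is 63.5 + 5(10) = 113.5.
Deadweight loss is the triangle between the curves from 10 to 23.3077: (1/2)(200 - 113.5)(23.3077 - 10) = 575.5577.

575.56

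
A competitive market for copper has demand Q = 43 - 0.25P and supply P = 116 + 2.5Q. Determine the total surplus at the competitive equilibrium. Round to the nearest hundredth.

Rewriting demand in inverse form: P = 172 - 4Q.
Set 172 - 4Q = 116 + 2.5Q, which gives 56 = 6.5Q, so Q* = 8.6154 and P* = 172 - 4(8.6154) = 137.5385.
Total surplus is the full triangle between the curves from 0 to Q*: (1/2)(8.6154)(172 - 116) = 241.2308.

241.23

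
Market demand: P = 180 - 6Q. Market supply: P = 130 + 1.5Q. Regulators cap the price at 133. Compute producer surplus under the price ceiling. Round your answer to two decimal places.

Free-market equilibrium: 180 - 6Q = 130 + 1.5Q gives Q* = 6.6667, P* = 140.
At P = 133, sellers supply (133 - 130)/1.5 = 2 while buyers want more, so the quantity traded is 2 at price 133.
PS is the triangle above supply below 133: (1/2)(2)(133 - 130) = 3.

3.00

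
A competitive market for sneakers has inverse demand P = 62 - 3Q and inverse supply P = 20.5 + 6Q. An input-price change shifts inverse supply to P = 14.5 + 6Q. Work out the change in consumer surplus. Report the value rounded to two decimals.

Initial equilibrium: Q_0 = 4.6111, P_0 = 48.1667; CS_0 = (1/2)(4.6111)(13.8333) = 31.8935, PS_0 = (1/2)(4.6111)(27.6667) = 63.787.
New equilibrium: 62 - 3Q = 14.5 + 6Q gives Q_1 = 5.2778, P_1 = 46.1667; CS_1 = 41.7824, PS_1 = 83.5648.
Change in consumer surplus = 41.7824 - 31.8935 = 9.8889.

9.89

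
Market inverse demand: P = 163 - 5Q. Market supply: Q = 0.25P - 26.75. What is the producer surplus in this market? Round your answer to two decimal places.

Rewriting supply in inverse form: P = 107 + 4Q.
Equilibrium: 163 - 5Q = 107 + 4Q, so Q* = 6.2222 and P* = 131.8889.
The supply curve's price intercept is 107, so PS = (1/2)(Q*)(P* - 107) = (1/2)(6.2222)(24.8889) = 77.4321.

77.43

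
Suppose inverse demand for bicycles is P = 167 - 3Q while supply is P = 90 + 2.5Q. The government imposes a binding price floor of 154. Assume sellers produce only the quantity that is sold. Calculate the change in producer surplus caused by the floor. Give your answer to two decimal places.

8.86

Without the control, 167 - 3Q = 90 + 2.5Q so Q* = 14 and P* = 125.
At P = 154, buyers demand (167 - 154)/3 = 4.3333 while sellers would supply more, so the quantity traded is 4.3333 at price 154.
PS goes from (1/2)(14)(35) = 245 to 253.8611 (computed as (154 - 90)(4.3333) - (1/2)(2.5)(4.3333)^2), a change of 8.8611.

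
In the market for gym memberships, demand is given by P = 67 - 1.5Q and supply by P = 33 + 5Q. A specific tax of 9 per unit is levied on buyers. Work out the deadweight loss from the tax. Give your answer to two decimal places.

Without the tax, 67 - 1.5Q = 33 + 5Q so Q* = 5.2308 and P* = 59.1538.
A tax on buyers shifts demand down by 9: (67 - 9) - 1.5Q = 33 + 5Q, so Q_t = 3.8462. Buyers pay P_b = 61.2308; sellers receive P_s = P_b - 9 = 52.2308.
The welfare triangle lost has base Q* - Q_t = 1.3846 and height t = 9, so DWL = (1/2)(1.3846)(9) = 6.2308.

6.23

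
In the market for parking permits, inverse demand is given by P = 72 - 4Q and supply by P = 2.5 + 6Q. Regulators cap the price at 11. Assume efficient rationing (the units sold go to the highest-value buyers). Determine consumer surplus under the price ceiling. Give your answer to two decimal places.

82.40

Free-market equilibrium: 72 - 4Q = 2.5 + 6Q gives Q* = 6.95, P* = 44.2.
At the ceiling price 11, quantity supplied is (11 - 2.5)/6 = 1.4167; supply is the short side, so Q = 1.4167 trades at P = 11.
The demand price at Q = 1.4167 is 66.3333. CS is the trapezoid between demand and 11 over [0, 1.4167]: (1/2)[(72 - 11) + (66.3333 - 11)](1.4167) = 82.4028.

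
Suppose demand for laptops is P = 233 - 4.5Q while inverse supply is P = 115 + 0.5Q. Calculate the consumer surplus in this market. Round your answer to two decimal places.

Set 233 - 4.5Q = 115 + 0.5Q, which gives 118 = 5Q, so Q* = 23.6 and P* = 233 - 4.5(23.6) = 126.8.
CS is the area between the demand curve and P* from 0 to Q*: (1/2)(23.6)(106.2) = 1253.16.

1253.16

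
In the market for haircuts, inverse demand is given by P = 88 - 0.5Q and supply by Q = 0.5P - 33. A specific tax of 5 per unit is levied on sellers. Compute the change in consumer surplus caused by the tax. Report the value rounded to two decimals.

-7.80

Rewriting supply in inverse form: P = 66 + 2Q.
Pre-tax equilibrium: 88 - 0.5Q = 66 + 2Q gives Q* = 8.8, P* = 83.6.
With the tax, sellers need 5 more per unit: 88 - 0.5Q = 66 + 2Q + 5, so Q_t = 6.8. Buyers pay P_b = 84.6; sellers receive P_s = P_b - 5 = 79.6.
CS falls from (1/2)(8.8)(4.4) = 19.36 to (1/2)(6.8)(3.4) = 11.56, a change of -7.8.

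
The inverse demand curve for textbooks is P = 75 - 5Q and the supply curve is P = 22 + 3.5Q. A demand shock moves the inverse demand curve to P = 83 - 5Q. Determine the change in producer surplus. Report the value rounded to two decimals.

Initial equilibrium: Q_0 = 6.2353, P_0 = 43.8235; CS_0 = (1/2)(6.2353)(31.1765) = 97.1972, PS_0 = (1/2)(6.2353)(21.8235) = 68.0381.
New equilibrium: 83 - 5Q = 22 + 3.5Q gives Q_1 = 7.1765, P_1 = 47.1176; CS_1 = 128.7543, PS_1 = 90.128.
Change in producer surplus = 90.128 - 68.0381 = 22.09.

22.09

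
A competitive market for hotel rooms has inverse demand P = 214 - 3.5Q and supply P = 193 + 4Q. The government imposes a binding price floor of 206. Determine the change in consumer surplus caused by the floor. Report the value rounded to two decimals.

-4.58

Free-market equilibrium: 214 - 3.5Q = 193 + 4Q gives Q* = 2.8, P* = 204.2.
At the floor price 206, quantity demanded is (214 - 206)/3.5 = 2.2857; demand is the short side, so Q = 2.2857 trades at P = 206.
CS goes from (1/2)(2.8)(9.8) = 13.72 to 9.1429 (computed as (214 - 206)(2.2857) - (1/2)(3.5)(2.2857)^2), a change of -4.5771.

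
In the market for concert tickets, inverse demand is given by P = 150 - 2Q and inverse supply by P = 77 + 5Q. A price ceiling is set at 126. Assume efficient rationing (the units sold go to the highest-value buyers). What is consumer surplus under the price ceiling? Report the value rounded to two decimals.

Without the control, 150 - 2Q = 77 + 5Q so Q* = 10.4286 and P* = 129.1429.
At P = 126, sellers supply (126 - 77)/5 = 9.8 while buyers want more, so the quantity traded is 9.8 at price 126.
The demand price at Q = 9.8 is 130.4. CS is the trapezoid between demand and 126 over [0, 9.8]: (1/2)[(150 - 126) + (130.4 - 126)](9.8) = 139.16.

139.16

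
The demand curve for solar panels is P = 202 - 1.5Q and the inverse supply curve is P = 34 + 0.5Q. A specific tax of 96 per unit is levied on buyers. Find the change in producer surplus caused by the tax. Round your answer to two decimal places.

Without the tax, 202 - 1.5Q = 34 + 0.5Q so Q* = 84 and P* = 76.
With the tax, buyers' net willingness to pay falls by 96: (202 - 96) - 1.5Q = 34 + 0.5Q, so Q_t = 36. Buyers pay P_b = 148; sellers receive P_s = P_b - 96 = 52.
PS falls from (1/2)(84)(42) = 1764 to (1/2)(36)(18) = 324, a change of -1440.

-1440.00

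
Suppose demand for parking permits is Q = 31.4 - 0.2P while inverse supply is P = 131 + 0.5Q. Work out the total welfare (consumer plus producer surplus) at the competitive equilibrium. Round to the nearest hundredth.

61.45

Rewriting demand in inverse form: P = 157 - 5Q.
Setting demand equal to supply, 26 = 5.5Q, so Q* = 4.7273 and P* = 133.3636.
CS = (1/2)(4.7273)(23.6364) = 55.8678 and PS = (1/2)(4.7273)(2.3636) = 5.5868, so total surplus = 61.4545.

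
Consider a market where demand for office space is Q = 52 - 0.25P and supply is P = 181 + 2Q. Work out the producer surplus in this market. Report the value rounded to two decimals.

Rewriting demand in inverse form: P = 208 - 4Q.
Set 208 - 4Q = 181 + 2Q, which gives 27 = 6Q, so Q* = 4.5 and P* = 208 - 4(4.5) = 190.
PS is the area between P* and the supply curve from 0 to Q*: (1/2)(4.5)(9) = 20.25.

20.25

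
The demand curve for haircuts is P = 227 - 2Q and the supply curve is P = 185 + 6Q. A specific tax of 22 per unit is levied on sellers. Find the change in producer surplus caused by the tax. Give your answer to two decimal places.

-63.94

Without the tax, 227 - 2Q = 185 + 6Q so Q* = 5.25 and P* = 216.5.
With the tax, sellers need 22 more per unit: 227 - 2Q = 185 + 6Q + 22, so Q_t = 2.5. Buyers pay P_b = 222; sellers receive P_s = P_b - 22 = 200.
PS falls from (1/2)(5.25)(31.5) = 82.6875 to (1/2)(2.5)(15) = 18.75, a change of -63.9375.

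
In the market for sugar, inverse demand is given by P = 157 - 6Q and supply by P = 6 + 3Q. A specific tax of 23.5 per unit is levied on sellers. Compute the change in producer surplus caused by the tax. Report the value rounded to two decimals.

-121.20

Without the tax, 157 - 6Q = 6 + 3Q so Q* = 16.7778 and P* = 56.3333.
With the tax, sellers need 23.5 more per unit: 157 - 6Q = 6 + 3Q + 23.5, so Q_t = 14.1667. Buyers pay P_b = 72; sellers receive P_s = P_b - 23.5 = 48.5.
Producers lose the trapezoid between P_s and P* out to Q_t plus the triangle from Q_t to Q*: change in PS = 301.0417 - 422.2407 = -121.1991.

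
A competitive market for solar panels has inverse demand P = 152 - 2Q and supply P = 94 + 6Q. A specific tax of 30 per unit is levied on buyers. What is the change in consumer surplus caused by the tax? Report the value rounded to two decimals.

-40.31

Pre-tax equilibrium: 152 - 2Q = 94 + 6Q gives Q* = 7.25, P* = 137.5.
With the tax, buyers' net willingness to pay falls by 30: (152 - 30) - 2Q = 94 + 6Q, so Q_t = 3.5. Buyers pay P_b = 145; sellers receive P_s = P_b - 30 = 115.
CS falls from (1/2)(7.25)(14.5) = 52.5625 to (1/2)(3.5)(7) = 12.25, a change of -40.3125.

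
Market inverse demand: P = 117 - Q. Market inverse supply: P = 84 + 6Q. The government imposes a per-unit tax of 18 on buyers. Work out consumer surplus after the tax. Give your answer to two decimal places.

Pre-tax equilibrium: 117 - Q = 84 + 6Q gives Q* = 4.7143, P* = 112.2857.
A tax on buyers shifts demand down by 18: (117 - 18) - Q = 84 + 6Q, so Q_t = 2.1429. Buyers pay P_b = 114.8571; sellers receive P_s = P_b - 18 = 96.8571.
CS = (1/2)(Q_t)(117 - P_b) = (1/2)(2.1429)(2.1429) = 2.2959.

2.30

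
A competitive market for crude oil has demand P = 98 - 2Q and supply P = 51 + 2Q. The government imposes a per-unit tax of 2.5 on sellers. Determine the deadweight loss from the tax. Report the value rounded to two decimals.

0.78

Pre-tax equilibrium: 98 - 2Q = 51 + 2Q gives Q* = 11.75, P* = 74.5.
With the tax, sellers need 2.5 more per unit: 98 - 2Q = 51 + 2Q + 2.5, so Q_t = 11.125. Buyers pay P_b = 75.75; sellers receive P_s = P_b - 2.5 = 73.25.
The welfare triangle lost has base Q* - Q_t = 0.625 and height t = 2.5, so DWL = (1/2)(0.625)(2.5) = 0.7812.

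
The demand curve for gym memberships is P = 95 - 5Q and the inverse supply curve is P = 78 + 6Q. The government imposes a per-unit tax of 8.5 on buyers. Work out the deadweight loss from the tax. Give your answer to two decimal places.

3.28

Without the tax, 95 - 5Q = 78 + 6Q so Q* = 1.5455 and P* = 87.2727.
A tax on buyers shifts demand down by 8.5: (95 - 8.5) - 5Q = 78 + 6Q, so Q_t = 0.7727. Buyers pay P_b = 91.1364; sellers receive P_s = P_b - 8.5 = 82.6364.
Deadweight loss is the triangle between the curves from Q_t to Q*: (1/2)(1.5455 - 0.7727)(8.5) = 3.2841.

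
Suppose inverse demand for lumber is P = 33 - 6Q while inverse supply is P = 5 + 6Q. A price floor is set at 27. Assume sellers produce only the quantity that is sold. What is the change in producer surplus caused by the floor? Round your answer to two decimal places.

Without the control, 33 - 6Q = 5 + 6Q so Q* = 2.3333 and P* = 19.
At P = 27, buyers demand (33 - 27)/6 = 1 while sellers would supply more, so the quantity traded is 1 at price 27.
PS goes from (1/2)(2.3333)(14) = 16.3333 to 19 (computed as (27 - 5)(1) - (1/2)(6)(1)^2), a change of 2.6667.

2.67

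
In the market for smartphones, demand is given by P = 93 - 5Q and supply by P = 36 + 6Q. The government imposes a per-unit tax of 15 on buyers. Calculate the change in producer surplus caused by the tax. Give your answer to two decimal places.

-36.82

Pre-tax equilibrium: 93 - 5Q = 36 + 6Q gives Q* = 5.1818, P* = 67.0909.
A tax on buyers shifts demand down by 15: (93 - 15) - 5Q = 36 + 6Q, so Q_t = 3.8182. Buyers pay P_b = 73.9091; sellers receive P_s = P_b - 15 = 58.9091.
Producers lose the trapezoid between P_s and P* out to Q_t plus the triangle from Q_t to Q*: change in PS = 43.7355 - 80.5537 = -36.8182.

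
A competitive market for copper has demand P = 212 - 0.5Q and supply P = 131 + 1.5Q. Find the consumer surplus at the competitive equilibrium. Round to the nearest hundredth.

Setting demand equal to supply, 81 = 2Q, so Q* = 40.5 and P* = 191.75.
Consumer surplus is the triangle under demand above P*: (1/2)(40.5)(212 - 191.75) = (1/2)(40.5)(20.25) = 410.0625.

410.06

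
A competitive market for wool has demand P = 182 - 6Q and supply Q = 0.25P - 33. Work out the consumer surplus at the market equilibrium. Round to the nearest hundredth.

Rewriting supply in inverse form: P = 132 + 4Q.
Set 182 - 6Q = 132 + 4Q, which gives 50 = 10Q, so Q* = 5 and P* = 182 - 6(5) = 152.
The demand choke price is 182, so CS = (1/2)(Q*)(182 - P*) = (1/2)(5)(30) = 75.

75.00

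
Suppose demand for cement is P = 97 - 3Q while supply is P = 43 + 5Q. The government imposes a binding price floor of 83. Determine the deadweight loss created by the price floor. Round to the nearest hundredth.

17.36

Without the control, 97 - 3Q = 43 + 5Q so Q* = 6.75 and P* = 76.75.
At P = 83, buyers demand (97 - 83)/3 = 4.6667 while sellers would supply more, so the quantity traded is 4.6667 at price 83.
The lost-trades triangle has base Q* - 4.6667 = 2.0833 and height equal to the gap between the curves at Q = 4.6667, which is 83 - 66.3333 = 16.6667. DWL = (1/2)(2.0833)(16.6667) = 17.3611.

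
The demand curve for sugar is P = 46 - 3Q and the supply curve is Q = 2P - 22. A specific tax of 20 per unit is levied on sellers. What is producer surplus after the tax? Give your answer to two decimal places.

4.59

Rewriting supply in inverse form: P = 11 + 0.5Q.
Pre-tax equilibrium: 46 - 3Q = 11 + 0.5Q gives Q* = 10, P* = 16.
With the tax, sellers need 20 more per unit: 46 - 3Q = 11 + 0.5Q + 20, so Q_t = 4.2857. Buyers pay P_b = 33.1429; sellers receive P_s = P_b - 20 = 13.1429.
Producer surplus is the triangle above supply below P_s: (1/2)(4.2857)(13.1429 - 11) = 4.5918.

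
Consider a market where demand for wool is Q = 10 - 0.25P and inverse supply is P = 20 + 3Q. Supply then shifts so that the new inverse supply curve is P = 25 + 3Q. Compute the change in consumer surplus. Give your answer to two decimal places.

Rewriting demand in inverse form: P = 40 - 4Q.
Initial equilibrium: Q_0 = 2.8571, P_0 = 28.5714; CS_0 = (1/2)(2.8571)(11.4286) = 16.3265, PS_0 = (1/2)(2.8571)(8.5714) = 12.2449.
New equilibrium: 40 - 4Q = 25 + 3Q gives Q_1 = 2.1429, P_1 = 31.4286; CS_1 = 9.1837, PS_1 = 6.8878.
Change in consumer surplus = 9.1837 - 16.3265 = -7.1429.

-7.14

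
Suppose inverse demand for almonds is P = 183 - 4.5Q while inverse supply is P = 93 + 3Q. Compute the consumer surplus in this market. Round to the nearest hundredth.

Setting demand equal to supply, 90 = 7.5Q, so Q* = 12 and P* = 129.
The demand choke price is 183, so CS = (1/2)(Q*)(183 - P*) = (1/2)(12)(54) = 324.

324.00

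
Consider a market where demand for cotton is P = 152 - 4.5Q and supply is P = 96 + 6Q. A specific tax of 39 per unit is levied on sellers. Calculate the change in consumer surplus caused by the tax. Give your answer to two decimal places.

-58.10

Without the tax, 152 - 4.5Q = 96 + 6Q so Q* = 5.3333 and P* = 128.
With the tax, sellers need 39 more per unit: 152 - 4.5Q = 96 + 6Q + 39, so Q_t = 1.619. Buyers pay P_b = 144.7143; sellers receive P_s = P_b - 39 = 105.7143.
CS falls from (1/2)(5.3333)(24) = 64 to (1/2)(1.619)(7.2857) = 5.898, a change of -58.102.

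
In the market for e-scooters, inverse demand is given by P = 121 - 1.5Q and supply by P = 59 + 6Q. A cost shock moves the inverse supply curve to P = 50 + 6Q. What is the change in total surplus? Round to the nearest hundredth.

79.80

Initial equilibrium: Q_0 = 8.2667, P_0 = 108.6; CS_0 = (1/2)(8.2667)(12.4) = 51.2533, PS_0 = (1/2)(8.2667)(49.6) = 205.0133.
New equilibrium: 121 - 1.5Q = 50 + 6Q gives Q_1 = 9.4667, P_1 = 106.8; CS_1 = 67.2133, PS_1 = 268.8533.
Change in total surplus = (67.2133 + 268.8533) - (51.2533 + 205.0133) = 79.8.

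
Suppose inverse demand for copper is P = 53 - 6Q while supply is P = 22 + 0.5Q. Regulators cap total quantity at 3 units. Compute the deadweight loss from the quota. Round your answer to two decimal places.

10.17

Unrestricted equilibrium: Q* = (53 - 22)/(6 + 0.5) = 4.7692.
At Q = 3 the demand price is 53 - 6(3) = 35 and the supply price is 22 + 0.5(3) = 23.5.
Deadweight loss is the triangle between the curves from 3 to 4.7692: (1/2)(35 - 23.5)(4.7692 - 3) = 10.1731.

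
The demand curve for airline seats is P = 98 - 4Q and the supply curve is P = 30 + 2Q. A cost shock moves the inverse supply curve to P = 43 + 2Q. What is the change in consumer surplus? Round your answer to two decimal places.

-88.83

Initial equilibrium: Q_0 = 11.3333, P_0 = 52.6667; CS_0 = (1/2)(11.3333)(45.3333) = 256.8889, PS_0 = (1/2)(11.3333)(22.6667) = 128.4444.
New equilibrium: 98 - 4Q = 43 + 2Q gives Q_1 = 9.1667, P_1 = 61.3333; CS_1 = 168.0556, PS_1 = 84.0278.
Change in consumer surplus = 168.0556 - 256.8889 = -88.8333.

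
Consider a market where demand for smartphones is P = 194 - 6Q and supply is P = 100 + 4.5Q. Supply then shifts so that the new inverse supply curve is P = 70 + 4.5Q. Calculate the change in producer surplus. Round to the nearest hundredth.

133.47

Initial equilibrium: Q_0 = 8.9524, P_0 = 140.2857; CS_0 = (1/2)(8.9524)(53.7143) = 240.4354, PS_0 = (1/2)(8.9524)(40.2857) = 180.3265.
New equilibrium: 194 - 6Q = 70 + 4.5Q gives Q_1 = 11.8095, P_1 = 123.1429; CS_1 = 418.3946, PS_1 = 313.7959.
Change in producer surplus = 313.7959 - 180.3265 = 133.4694.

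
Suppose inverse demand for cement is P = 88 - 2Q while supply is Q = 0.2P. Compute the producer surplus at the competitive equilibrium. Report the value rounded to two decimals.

395.10

Rewriting supply in inverse form: P = 5Q.
Equilibrium: 88 - 2Q = 5Q, so Q* = 12.5714 and P* = 62.8571.
Producer surplus is the triangle above supply below P*: (1/2)(12.5714)(62.8571 - 0) = (1/2)(12.5714)(62.8571) = 395.102.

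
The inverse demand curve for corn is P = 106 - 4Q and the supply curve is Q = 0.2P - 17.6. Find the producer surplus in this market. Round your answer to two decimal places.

10.00

Rewriting supply in inverse form: P = 88 + 5Q.
Setting demand equal to supply, 18 = 9Q, so Q* = 2 and P* = 98.
The supply curve's price intercept is 88, so PS = (1/2)(Q*)(P* - 88) = (1/2)(2)(10) = 10.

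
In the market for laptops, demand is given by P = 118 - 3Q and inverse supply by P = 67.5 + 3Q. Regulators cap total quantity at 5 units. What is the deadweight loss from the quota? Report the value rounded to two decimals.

35.02

Unrestricted equilibrium: Q* = (118 - 67.5)/(3 + 3) = 8.4167.
At Q = 5 the demand price is 118 - 3(5) = 103 and the supply price is 67.5 + 3(5) = 82.5.
DWL = (1/2)(gap between curves at 5) x (Q* - 5) = (1/2)(20.5)(3.4167) = 35.0208.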